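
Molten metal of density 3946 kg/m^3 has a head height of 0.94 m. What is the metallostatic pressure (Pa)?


Formula: P = rho * g * h
rho * g = 3946 * 9.81 = 38710.26 N/m^3
P = 38710.26 * 0.94 = 36387.6444 Pa

36387.6444 Pa


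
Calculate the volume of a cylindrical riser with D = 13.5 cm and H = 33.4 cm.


Formula: V = pi * (D/2)^2 * H  (cylinder volume)
Radius = D/2 = 13.5/2 = 6.75 cm
V = pi * 6.75^2 * 33.4 = 4780.8364 cm^3

Final answer: 4780.8364 cm^3


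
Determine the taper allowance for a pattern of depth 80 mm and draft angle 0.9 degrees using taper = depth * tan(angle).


Formula: taper = depth * tan(draft_angle)
tan(0.9 deg) = 0.0157093
taper = 80 mm * 0.0157093 = 1.2567 mm


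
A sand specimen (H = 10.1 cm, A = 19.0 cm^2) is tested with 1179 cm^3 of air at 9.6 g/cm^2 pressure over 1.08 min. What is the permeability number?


Formula: Permeability Number P = (V * H) / (p * A * t)
Numerator: V * H = 1179 * 10.1 = 11907.9
Denominator: p * A * t = 9.6 * 19.0 * 1.08 = 196.992
P = 11907.9 / 196.992 = 60.4486

Answer: 60.4486


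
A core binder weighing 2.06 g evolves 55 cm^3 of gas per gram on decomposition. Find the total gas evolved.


Formula: V_gas = W_binder * gas_evolution_rate
V = 2.06 g * 55 cm^3/g = 113.3000 cm^3

Final answer: 113.3000 cm^3


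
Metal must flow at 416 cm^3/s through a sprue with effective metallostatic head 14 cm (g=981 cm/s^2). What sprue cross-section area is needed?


Formula: v = sqrt(2*g*h), A = Q/v
Velocity: v = sqrt(2 * 981 * 14) = sqrt(27468) = 165.7347 cm/s
Sprue area: A = Q / v = 416 / 165.7347 = 2.5100 cm^2

2.5100 cm^2


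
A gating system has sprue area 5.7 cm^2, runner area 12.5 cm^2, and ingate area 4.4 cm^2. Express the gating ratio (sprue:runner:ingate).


Sprue:Runner:Ingate = 1 : 12.5/5.7 : 4.4/5.7 = 1:2.19:0.77


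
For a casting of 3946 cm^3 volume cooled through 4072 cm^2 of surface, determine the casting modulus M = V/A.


Formula: Casting Modulus M = V / A
M = 3946 cm^3 / 4072 cm^2 = 0.9691 cm

Answer: 0.9691 cm


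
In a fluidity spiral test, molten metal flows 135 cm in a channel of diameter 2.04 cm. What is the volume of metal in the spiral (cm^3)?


Formula: V = pi * (d/2)^2 * L  (cylinder volume)
Radius = 2.04/2 = 1.02 cm
V = pi * 1.02^2 * 135 = 441.2493 cm^3

Final answer: 441.2493 cm^3


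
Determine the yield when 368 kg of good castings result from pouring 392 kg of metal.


Formula: Casting Yield = (W_good / W_total) * 100
Yield = (368 kg / 392 kg) * 100 = 93.8776%

Answer: 93.8776%


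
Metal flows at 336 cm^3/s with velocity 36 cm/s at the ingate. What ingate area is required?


Formula: A_ingate = Q / v  (continuity equation)
A = 336 cm^3/s / 36 cm/s = 9.3333 cm^2


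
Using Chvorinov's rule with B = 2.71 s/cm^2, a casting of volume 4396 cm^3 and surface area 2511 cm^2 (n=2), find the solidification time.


Formula: t_s = B * (V/A)^n  (Chvorinov's rule, n=2)
Modulus M = V/A = 4396/2511 = 1.750697 cm
M^2 = 1.750697^2 = 3.064940 cm^2
t_s = 2.71 * 3.064940 = 8.3060 s

Final answer: 8.3060 s


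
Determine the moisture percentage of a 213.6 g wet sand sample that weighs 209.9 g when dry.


Formula: MC = (W_wet - W_dry) / W_wet * 100
Water mass = 213.6 - 209.9 = 3.7 g
MC = 3.7 / 213.6 * 100 = 1.7322%

Answer: 1.7322%


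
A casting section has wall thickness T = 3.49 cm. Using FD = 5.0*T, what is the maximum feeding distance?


Formula: FD = 5.0 * T  (riser feeding-distance rule)
FD = 5.0 * 3.49 cm = 17.4500 cm

Final answer: 17.4500 cm


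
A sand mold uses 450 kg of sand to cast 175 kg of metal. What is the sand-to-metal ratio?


Formula: Sand-to-Metal Ratio = W_sand / W_metal
Ratio = 450 kg / 175 kg = 2.5714

Final answer: 2.5714


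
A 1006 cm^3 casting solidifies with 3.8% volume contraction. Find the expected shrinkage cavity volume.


Formula: V_shrink = V_casting * shrinkage_pct / 100
V_shrink = 1006 cm^3 * 3.8 / 100 = 38.2280 cm^3

38.2280 cm^3


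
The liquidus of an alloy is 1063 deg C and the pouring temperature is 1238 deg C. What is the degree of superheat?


Formula: Superheat = T_pour - T_melt
Superheat = 1238 - 1063 = 175 deg C

175 deg C


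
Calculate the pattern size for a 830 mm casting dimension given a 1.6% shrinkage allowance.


Formula: L_pattern = L_casting * (1 + shrinkage_rate/100)
Shrinkage factor = 1 + 1.6/100 = 1.016
L_pattern = 830 mm * 1.016 = 843.2800 mm


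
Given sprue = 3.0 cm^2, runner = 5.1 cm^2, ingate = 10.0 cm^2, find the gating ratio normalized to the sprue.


Sprue:Runner:Ingate = 1 : 5.1/3.0 : 10.0/3.0 = 1:1.70:3.33

Final answer: 1:1.70:3.33


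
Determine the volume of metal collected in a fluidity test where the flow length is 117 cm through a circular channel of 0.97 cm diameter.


Formula: V = pi * (d/2)^2 * L  (cylinder volume)
Radius = 0.97/2 = 0.485 cm
V = pi * 0.485^2 * 117 = 86.4608 cm^3

Answer: 86.4608 cm^3


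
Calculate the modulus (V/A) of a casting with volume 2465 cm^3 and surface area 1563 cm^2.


Formula: Casting Modulus M = V / A
M = 2465 cm^3 / 1563 cm^2 = 1.5771 cm

Answer: 1.5771 cm


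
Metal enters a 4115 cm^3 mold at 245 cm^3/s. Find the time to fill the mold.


Formula: t_fill = V_mold / Q_flow
t = 4115 cm^3 / 245 cm^3/s = 16.7959 s

Answer: 16.7959 s


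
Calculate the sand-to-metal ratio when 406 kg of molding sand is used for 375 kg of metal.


Formula: Sand-to-Metal Ratio = W_sand / W_metal
Ratio = 406 kg / 375 kg = 1.0827

Final answer: 1.0827


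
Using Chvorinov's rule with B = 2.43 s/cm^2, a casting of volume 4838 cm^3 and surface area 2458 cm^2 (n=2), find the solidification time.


Formula: t_s = B * (V/A)^n  (Chvorinov's rule, n=2)
Modulus M = V/A = 4838/2458 = 1.968267 cm
M^2 = 1.968267^2 = 3.874075 cm^2
t_s = 2.43 * 3.874075 = 9.4140 s


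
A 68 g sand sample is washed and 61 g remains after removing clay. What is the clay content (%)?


Formula: Clay% = (W_total - W_washed) / W_total * 100
Clay mass = 68 - 61 = 7 g
Clay% = 7 / 68 * 100 = 10.2941%


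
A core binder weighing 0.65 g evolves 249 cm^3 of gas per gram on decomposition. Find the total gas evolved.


Formula: V_gas = W_binder * gas_evolution_rate
V = 0.65 g * 249 cm^3/g = 161.8500 cm^3


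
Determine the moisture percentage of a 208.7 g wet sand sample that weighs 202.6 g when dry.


Formula: MC = (W_wet - W_dry) / W_wet * 100
Water mass = 208.7 - 202.6 = 6.1 g
MC = 6.1 / 208.7 * 100 = 2.9229%

Final answer: 2.9229%


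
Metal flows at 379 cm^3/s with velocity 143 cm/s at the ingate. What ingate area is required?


Formula: A_ingate = Q / v  (continuity equation)
A = 379 cm^3/s / 143 cm/s = 2.6503 cm^2


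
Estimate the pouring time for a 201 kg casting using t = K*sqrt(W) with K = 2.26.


Formula: t = K * sqrt(W)
sqrt(W) = sqrt(201) = 14.17745
t = 2.26 * 14.17745 = 32.0410 s

Answer: 32.0410 s


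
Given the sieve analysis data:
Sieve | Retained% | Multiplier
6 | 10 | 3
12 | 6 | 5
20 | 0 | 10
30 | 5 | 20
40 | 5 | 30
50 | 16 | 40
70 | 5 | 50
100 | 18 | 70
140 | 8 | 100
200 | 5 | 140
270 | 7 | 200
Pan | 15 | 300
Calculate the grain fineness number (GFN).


Formula: GFN = sum(pct * multiplier) / sum(pct)
sum(pct * multiplier) = 9860
sum(pct) = 100
GFN = 9860 / 100 = 98.60

98.60


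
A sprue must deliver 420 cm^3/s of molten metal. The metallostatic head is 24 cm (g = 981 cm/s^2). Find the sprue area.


Formula: v = sqrt(2*g*h), A = Q/v
Velocity: v = sqrt(2 * 981 * 24) = sqrt(47088) = 216.9977 cm/s
Sprue area: A = Q / v = 420 / 216.9977 = 1.9355 cm^2


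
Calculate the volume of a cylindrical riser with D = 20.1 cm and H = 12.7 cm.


Formula: V = pi * (D/2)^2 * H  (cylinder volume)
Radius = D/2 = 20.1/2 = 10.05 cm
V = pi * 10.05^2 * 12.7 = 4029.8206 cm^3

Final answer: 4029.8206 cm^3


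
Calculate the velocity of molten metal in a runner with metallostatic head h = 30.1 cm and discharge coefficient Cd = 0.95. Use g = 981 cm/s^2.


Formula: v = Cd * sqrt(2 * g * h)  (Torricelli with discharge coefficient)
2*g*h = 2 * 981 * 30.1 = 59056.2 cm^2/s^2
sqrt(59056.2) = 243.01481 cm/s
v = 0.95 * 243.01481 = 230.8641 cm/s


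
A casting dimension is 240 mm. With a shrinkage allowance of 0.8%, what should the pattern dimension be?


Formula: L_pattern = L_casting * (1 + shrinkage_rate/100)
Shrinkage factor = 1 + 0.8/100 = 1.008
L_pattern = 240 mm * 1.008 = 241.9200 mm

241.9200 mm


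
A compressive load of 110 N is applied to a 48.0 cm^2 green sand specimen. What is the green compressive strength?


Formula: Compressive Strength = Force / Area
Strength = 110 N / 48.0 cm^2 = 2.2917 N/cm^2

Answer: 2.2917 N/cm^2


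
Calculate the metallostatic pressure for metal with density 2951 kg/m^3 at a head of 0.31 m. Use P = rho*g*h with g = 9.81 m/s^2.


Formula: P = rho * g * h
rho * g = 2951 * 9.81 = 28949.31 N/m^3
P = 28949.31 * 0.31 = 8974.2861 Pa


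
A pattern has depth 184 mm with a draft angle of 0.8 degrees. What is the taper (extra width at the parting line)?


Formula: taper = depth * tan(draft_angle)
tan(0.8 deg) = 0.0139635
taper = 184 mm * 0.0139635 = 2.5693 mm

2.5693 mm


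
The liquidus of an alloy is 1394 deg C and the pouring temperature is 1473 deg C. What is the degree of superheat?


Formula: Superheat = T_pour - T_melt
Superheat = 1473 - 1394 = 79 deg C


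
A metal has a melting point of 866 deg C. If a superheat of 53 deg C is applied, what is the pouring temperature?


Formula: T_pour = T_melt + Superheat
T_pour = 866 + 53 = 919 deg C

919 deg C


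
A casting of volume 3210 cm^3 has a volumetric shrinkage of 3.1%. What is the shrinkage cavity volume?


Formula: V_shrink = V_casting * shrinkage_pct / 100
V_shrink = 3210 cm^3 * 3.1 / 100 = 99.5100 cm^3

Final answer: 99.5100 cm^3


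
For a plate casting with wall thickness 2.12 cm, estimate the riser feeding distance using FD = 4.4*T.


Formula: FD = 4.4 * T  (riser feeding-distance rule)
FD = 4.4 * 2.12 cm = 9.3280 cm

Final answer: 9.3280 cm


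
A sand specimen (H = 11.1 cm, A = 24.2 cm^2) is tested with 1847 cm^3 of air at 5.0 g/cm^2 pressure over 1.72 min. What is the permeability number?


Formula: Permeability Number P = (V * H) / (p * A * t)
Numerator: V * H = 1847 * 11.1 = 20501.7
Denominator: p * A * t = 5.0 * 24.2 * 1.72 = 208.12
P = 20501.7 / 208.12 = 98.5090

98.5090


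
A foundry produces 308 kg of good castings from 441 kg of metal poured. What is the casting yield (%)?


Formula: Casting Yield = (W_good / W_total) * 100
Yield = (308 kg / 441 kg) * 100 = 69.8413%

Final answer: 69.8413%


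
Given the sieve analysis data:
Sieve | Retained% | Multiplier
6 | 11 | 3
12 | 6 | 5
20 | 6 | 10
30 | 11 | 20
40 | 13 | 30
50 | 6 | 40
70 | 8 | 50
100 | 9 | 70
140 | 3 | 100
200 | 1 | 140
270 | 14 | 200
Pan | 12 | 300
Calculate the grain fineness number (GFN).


Formula: GFN = sum(pct * multiplier) / sum(pct)
sum(pct * multiplier) = 8843
sum(pct) = 100
GFN = 8843 / 100 = 88.43

88.43


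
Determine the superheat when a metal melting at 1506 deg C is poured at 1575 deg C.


Formula: Superheat = T_pour - T_melt
Superheat = 1575 - 1506 = 69 deg C

69 deg C


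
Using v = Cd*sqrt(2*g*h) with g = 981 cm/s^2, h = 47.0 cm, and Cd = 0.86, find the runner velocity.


Formula: v = Cd * sqrt(2 * g * h)  (Torricelli with discharge coefficient)
2*g*h = 2 * 981 * 47.0 = 92214.0 cm^2/s^2
sqrt(92214.0) = 303.66758 cm/s
v = 0.86 * 303.66758 = 261.1541 cm/s


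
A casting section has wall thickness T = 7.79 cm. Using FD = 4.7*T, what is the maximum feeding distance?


Formula: FD = 4.7 * T  (riser feeding-distance rule)
FD = 4.7 * 7.79 cm = 36.6130 cm

Answer: 36.6130 cm


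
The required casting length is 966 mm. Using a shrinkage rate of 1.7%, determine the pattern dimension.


Formula: L_pattern = L_casting * (1 + shrinkage_rate/100)
Shrinkage factor = 1 + 1.7/100 = 1.017
L_pattern = 966 mm * 1.017 = 982.4220 mm

982.4220 mm


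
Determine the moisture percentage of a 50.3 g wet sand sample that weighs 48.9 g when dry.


Formula: MC = (W_wet - W_dry) / W_wet * 100
Water mass = 50.3 - 48.9 = 1.4 g
MC = 1.4 / 50.3 * 100 = 2.7833%

2.7833%


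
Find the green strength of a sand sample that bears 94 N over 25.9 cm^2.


Formula: Compressive Strength = Force / Area
Strength = 94 N / 25.9 cm^2 = 3.6293 N/cm^2

Answer: 3.6293 N/cm^2


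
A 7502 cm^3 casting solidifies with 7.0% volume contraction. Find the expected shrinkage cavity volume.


Formula: V_shrink = V_casting * shrinkage_pct / 100
V_shrink = 7502 cm^3 * 7.0 / 100 = 525.1400 cm^3

525.1400 cm^3


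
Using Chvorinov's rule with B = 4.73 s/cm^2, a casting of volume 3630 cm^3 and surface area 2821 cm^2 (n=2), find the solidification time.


Formula: t_s = B * (V/A)^n  (Chvorinov's rule, n=2)
Modulus M = V/A = 3630/2821 = 1.286778 cm
M^2 = 1.286778^2 = 1.655798 cm^2
t_s = 4.73 * 1.655798 = 7.8319 s

7.8319 s


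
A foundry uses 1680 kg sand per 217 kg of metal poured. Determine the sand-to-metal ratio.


Formula: Sand-to-Metal Ratio = W_sand / W_metal
Ratio = 1680 kg / 217 kg = 7.7419

7.7419


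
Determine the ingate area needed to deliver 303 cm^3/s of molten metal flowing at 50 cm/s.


Formula: A_ingate = Q / v  (continuity equation)
A = 303 cm^3/s / 50 cm/s = 6.0600 cm^2

Final answer: 6.0600 cm^2


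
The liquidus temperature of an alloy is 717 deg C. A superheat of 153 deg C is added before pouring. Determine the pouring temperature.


Formula: T_pour = T_melt + Superheat
T_pour = 717 + 153 = 870 deg C


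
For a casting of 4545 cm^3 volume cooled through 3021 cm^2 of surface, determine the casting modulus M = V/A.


Formula: Casting Modulus M = V / A
M = 4545 cm^3 / 3021 cm^2 = 1.5045 cm


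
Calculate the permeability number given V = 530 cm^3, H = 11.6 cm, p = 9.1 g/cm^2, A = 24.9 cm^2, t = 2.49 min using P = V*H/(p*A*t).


Formula: Permeability Number P = (V * H) / (p * A * t)
Numerator: V * H = 530 * 11.6 = 6148.0
Denominator: p * A * t = 9.1 * 24.9 * 2.49 = 564.2091
P = 6148.0 / 564.2091 = 10.8967

10.8967


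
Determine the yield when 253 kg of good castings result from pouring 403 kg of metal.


Formula: Casting Yield = (W_good / W_total) * 100
Yield = (253 kg / 403 kg) * 100 = 62.7792%


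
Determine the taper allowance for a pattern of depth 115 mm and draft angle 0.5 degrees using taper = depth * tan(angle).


Formula: taper = depth * tan(draft_angle)
tan(0.5 deg) = 0.0087269
taper = 115 mm * 0.0087269 = 1.0036 mm

Final answer: 1.0036 mm


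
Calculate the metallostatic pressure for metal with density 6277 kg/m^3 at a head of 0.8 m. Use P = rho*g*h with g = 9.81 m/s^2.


Formula: P = rho * g * h
rho * g = 6277 * 9.81 = 61577.37 N/m^3
P = 61577.37 * 0.8 = 49261.8960 Pa


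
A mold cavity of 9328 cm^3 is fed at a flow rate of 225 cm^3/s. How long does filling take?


Formula: t_fill = V_mold / Q_flow
t = 9328 cm^3 / 225 cm^3/s = 41.4578 s


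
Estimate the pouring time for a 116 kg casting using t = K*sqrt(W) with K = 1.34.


Formula: t = K * sqrt(W)
sqrt(W) = sqrt(116) = 10.77033
t = 1.34 * 10.77033 = 14.4322 s

Answer: 14.4322 s


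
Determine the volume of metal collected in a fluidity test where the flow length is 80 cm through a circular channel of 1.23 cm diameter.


Formula: V = pi * (d/2)^2 * L  (cylinder volume)
Radius = 1.23/2 = 0.615 cm
V = pi * 0.615^2 * 80 = 95.0583 cm^3


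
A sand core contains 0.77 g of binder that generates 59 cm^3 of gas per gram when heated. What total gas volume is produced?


Formula: V_gas = W_binder * gas_evolution_rate
V = 0.77 g * 59 cm^3/g = 45.4300 cm^3

45.4300 cm^3


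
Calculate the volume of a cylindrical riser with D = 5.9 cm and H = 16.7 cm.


Formula: V = pi * (D/2)^2 * H  (cylinder volume)
Radius = D/2 = 5.9/2 = 2.95 cm
V = pi * 2.95^2 * 16.7 = 456.5732 cm^3

Answer: 456.5732 cm^3


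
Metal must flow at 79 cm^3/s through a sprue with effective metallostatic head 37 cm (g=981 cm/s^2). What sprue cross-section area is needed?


Formula: v = sqrt(2*g*h), A = Q/v
Velocity: v = sqrt(2 * 981 * 37) = sqrt(72594) = 269.4327 cm/s
Sprue area: A = Q / v = 79 / 269.4327 = 0.2932 cm^2

Answer: 0.2932 cm^2


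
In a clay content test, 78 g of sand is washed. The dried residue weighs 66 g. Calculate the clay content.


Formula: Clay% = (W_total - W_washed) / W_total * 100
Clay mass = 78 - 66 = 12 g
Clay% = 12 / 78 * 100 = 15.3846%


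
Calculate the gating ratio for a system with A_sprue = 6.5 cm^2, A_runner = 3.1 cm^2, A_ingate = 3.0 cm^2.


Sprue:Runner:Ingate = 1 : 3.1/6.5 : 3.0/6.5 = 1:0.48:0.46

Answer: 1:0.48:0.46


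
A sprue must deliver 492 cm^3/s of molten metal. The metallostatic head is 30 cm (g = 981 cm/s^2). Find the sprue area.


Formula: v = sqrt(2*g*h), A = Q/v
Velocity: v = sqrt(2 * 981 * 30) = sqrt(58860) = 242.6108 cm/s
Sprue area: A = Q / v = 492 / 242.6108 = 2.0279 cm^2

Answer: 2.0279 cm^2


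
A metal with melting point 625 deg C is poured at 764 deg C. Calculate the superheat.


Formula: Superheat = T_pour - T_melt
Superheat = 764 - 625 = 139 deg C

Final answer: 139 deg C


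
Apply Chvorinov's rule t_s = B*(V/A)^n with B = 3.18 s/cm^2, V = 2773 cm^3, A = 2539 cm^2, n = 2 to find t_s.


Formula: t_s = B * (V/A)^n  (Chvorinov's rule, n=2)
Modulus M = V/A = 2773/2539 = 1.092162 cm
M^2 = 1.092162^2 = 1.192818 cm^2
t_s = 3.18 * 1.192818 = 3.7932 s


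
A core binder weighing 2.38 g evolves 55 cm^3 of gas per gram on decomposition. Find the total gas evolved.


Formula: V_gas = W_binder * gas_evolution_rate
V = 2.38 g * 55 cm^3/g = 130.9000 cm^3

Answer: 130.9000 cm^3


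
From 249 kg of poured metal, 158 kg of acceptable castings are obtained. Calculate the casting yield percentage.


Formula: Casting Yield = (W_good / W_total) * 100
Yield = (158 kg / 249 kg) * 100 = 63.4538%

Answer: 63.4538%


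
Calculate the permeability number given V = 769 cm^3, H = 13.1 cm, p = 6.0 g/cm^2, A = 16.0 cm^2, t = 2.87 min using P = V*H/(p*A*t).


Formula: Permeability Number P = (V * H) / (p * A * t)
Numerator: V * H = 769 * 13.1 = 10073.9
Denominator: p * A * t = 6.0 * 16.0 * 2.87 = 275.52
P = 10073.9 / 275.52 = 36.5632


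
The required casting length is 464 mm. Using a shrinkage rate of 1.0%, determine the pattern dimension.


Formula: L_pattern = L_casting * (1 + shrinkage_rate/100)
Shrinkage factor = 1 + 1.0/100 = 1.01
L_pattern = 464 mm * 1.01 = 468.6400 mm


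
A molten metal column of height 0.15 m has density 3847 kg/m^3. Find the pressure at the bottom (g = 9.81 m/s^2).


Formula: P = rho * g * h
rho * g = 3847 * 9.81 = 37739.07 N/m^3
P = 37739.07 * 0.15 = 5660.8605 Pa


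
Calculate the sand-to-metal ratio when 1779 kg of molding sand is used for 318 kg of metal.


Formula: Sand-to-Metal Ratio = W_sand / W_metal
Ratio = 1779 kg / 318 kg = 5.5943

5.5943


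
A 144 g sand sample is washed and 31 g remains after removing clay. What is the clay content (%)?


Formula: Clay% = (W_total - W_washed) / W_total * 100
Clay mass = 144 - 31 = 113 g
Clay% = 113 / 144 * 100 = 78.4722%

78.4722%


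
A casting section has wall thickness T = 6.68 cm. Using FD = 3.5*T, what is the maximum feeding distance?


Formula: FD = 3.5 * T  (riser feeding-distance rule)
FD = 3.5 * 6.68 cm = 23.3800 cm


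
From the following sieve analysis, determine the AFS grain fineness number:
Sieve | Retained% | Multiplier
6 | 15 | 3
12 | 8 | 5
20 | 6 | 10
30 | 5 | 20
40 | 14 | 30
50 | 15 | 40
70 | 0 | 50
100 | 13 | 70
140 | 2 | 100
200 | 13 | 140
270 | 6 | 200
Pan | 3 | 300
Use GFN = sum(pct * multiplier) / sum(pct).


Formula: GFN = sum(pct * multiplier) / sum(pct)
sum(pct * multiplier) = 6295
sum(pct) = 100
GFN = 6295 / 100 = 62.95

62.95


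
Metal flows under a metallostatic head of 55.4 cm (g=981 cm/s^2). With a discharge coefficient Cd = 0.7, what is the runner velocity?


Formula: v = Cd * sqrt(2 * g * h)  (Torricelli with discharge coefficient)
2*g*h = 2 * 981 * 55.4 = 108694.8 cm^2/s^2
sqrt(108694.8) = 329.68894 cm/s
v = 0.7 * 329.68894 = 230.7823 cm/s


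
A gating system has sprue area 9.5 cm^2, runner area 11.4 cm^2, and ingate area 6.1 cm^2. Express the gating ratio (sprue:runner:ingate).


Sprue:Runner:Ingate = 1 : 11.4/9.5 : 6.1/9.5 = 1:1.20:0.64

1:1.20:0.64


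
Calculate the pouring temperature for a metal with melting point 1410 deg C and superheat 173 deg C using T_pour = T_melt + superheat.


Formula: T_pour = T_melt + Superheat
T_pour = 1410 + 173 = 1583 deg C

1583 deg C


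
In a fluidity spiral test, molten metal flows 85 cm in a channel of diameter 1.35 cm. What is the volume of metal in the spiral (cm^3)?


Formula: V = pi * (d/2)^2 * L  (cylinder volume)
Radius = 1.35/2 = 0.675 cm
V = pi * 0.675^2 * 85 = 121.6680 cm^3

121.6680 cm^3


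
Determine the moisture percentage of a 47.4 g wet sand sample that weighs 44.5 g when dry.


Formula: MC = (W_wet - W_dry) / W_wet * 100
Water mass = 47.4 - 44.5 = 2.9 g
MC = 2.9 / 47.4 * 100 = 6.1181%

6.1181%


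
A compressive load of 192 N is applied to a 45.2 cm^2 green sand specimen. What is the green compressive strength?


Formula: Compressive Strength = Force / Area
Strength = 192 N / 45.2 cm^2 = 4.2478 N/cm^2

4.2478 N/cm^2


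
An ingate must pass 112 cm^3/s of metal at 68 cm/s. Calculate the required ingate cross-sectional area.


Formula: A_ingate = Q / v  (continuity equation)
A = 112 cm^3/s / 68 cm/s = 1.6471 cm^2

Final answer: 1.6471 cm^2


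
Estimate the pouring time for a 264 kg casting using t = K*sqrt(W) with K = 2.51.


Formula: t = K * sqrt(W)
sqrt(W) = sqrt(264) = 16.24808
t = 2.51 * 16.24808 = 40.7827 s

Answer: 40.7827 s


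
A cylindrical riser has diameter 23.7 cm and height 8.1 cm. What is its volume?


Formula: V = pi * (D/2)^2 * H  (cylinder volume)
Radius = D/2 = 23.7/2 = 11.85 cm
V = pi * 11.85^2 * 8.1 = 3573.3174 cm^3

3573.3174 cm^3


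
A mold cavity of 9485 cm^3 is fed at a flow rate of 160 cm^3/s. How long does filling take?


Formula: t_fill = V_mold / Q_flow
t = 9485 cm^3 / 160 cm^3/s = 59.2812 s


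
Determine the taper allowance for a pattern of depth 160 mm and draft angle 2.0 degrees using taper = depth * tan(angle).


Formula: taper = depth * tan(draft_angle)
tan(2.0 deg) = 0.0349208
taper = 160 mm * 0.0349208 = 5.5873 mm

Answer: 5.5873 mm


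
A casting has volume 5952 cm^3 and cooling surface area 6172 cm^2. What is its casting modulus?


Formula: Casting Modulus M = V / A
M = 5952 cm^3 / 6172 cm^2 = 0.9644 cm


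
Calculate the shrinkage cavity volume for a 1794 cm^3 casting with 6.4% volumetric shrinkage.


Formula: V_shrink = V_casting * shrinkage_pct / 100
V_shrink = 1794 cm^3 * 6.4 / 100 = 114.8160 cm^3


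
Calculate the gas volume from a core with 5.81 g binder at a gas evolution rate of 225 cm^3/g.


Formula: V_gas = W_binder * gas_evolution_rate
V = 5.81 g * 225 cm^3/g = 1307.2500 cm^3


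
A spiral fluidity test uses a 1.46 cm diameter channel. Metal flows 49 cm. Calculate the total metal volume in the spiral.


Formula: V = pi * (d/2)^2 * L  (cylinder volume)
Radius = 1.46/2 = 0.73 cm
V = pi * 0.73^2 * 49 = 82.0336 cm^3

82.0336 cm^3


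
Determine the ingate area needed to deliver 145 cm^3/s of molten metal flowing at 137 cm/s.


Formula: A_ingate = Q / v  (continuity equation)
A = 145 cm^3/s / 137 cm/s = 1.0584 cm^2


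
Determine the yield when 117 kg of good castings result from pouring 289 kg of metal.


Formula: Casting Yield = (W_good / W_total) * 100
Yield = (117 kg / 289 kg) * 100 = 40.4844%


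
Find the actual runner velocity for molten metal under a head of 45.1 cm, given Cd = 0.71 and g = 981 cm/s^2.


Formula: v = Cd * sqrt(2 * g * h)  (Torricelli with discharge coefficient)
2*g*h = 2 * 981 * 45.1 = 88486.2 cm^2/s^2
sqrt(88486.2) = 297.46630 cm/s
v = 0.71 * 297.46630 = 211.2011 cm/s

Answer: 211.2011 cm/s


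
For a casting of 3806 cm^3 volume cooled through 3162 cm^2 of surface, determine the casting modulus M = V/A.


Formula: Casting Modulus M = V / A
M = 3806 cm^3 / 3162 cm^2 = 1.2037 cm


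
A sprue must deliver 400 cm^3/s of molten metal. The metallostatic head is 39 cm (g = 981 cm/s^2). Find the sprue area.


Formula: v = sqrt(2*g*h), A = Q/v
Velocity: v = sqrt(2 * 981 * 39) = sqrt(76518) = 276.6189 cm/s
Sprue area: A = Q / v = 400 / 276.6189 = 1.4460 cm^2

Answer: 1.4460 cm^2


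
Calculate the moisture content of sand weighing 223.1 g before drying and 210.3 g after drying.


Formula: MC = (W_wet - W_dry) / W_wet * 100
Water mass = 223.1 - 210.3 = 12.8 g
MC = 12.8 / 223.1 * 100 = 5.7373%


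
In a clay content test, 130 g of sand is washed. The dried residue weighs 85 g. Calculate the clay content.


Formula: Clay% = (W_total - W_washed) / W_total * 100
Clay mass = 130 - 85 = 45 g
Clay% = 45 / 130 * 100 = 34.6154%

Final answer: 34.6154%


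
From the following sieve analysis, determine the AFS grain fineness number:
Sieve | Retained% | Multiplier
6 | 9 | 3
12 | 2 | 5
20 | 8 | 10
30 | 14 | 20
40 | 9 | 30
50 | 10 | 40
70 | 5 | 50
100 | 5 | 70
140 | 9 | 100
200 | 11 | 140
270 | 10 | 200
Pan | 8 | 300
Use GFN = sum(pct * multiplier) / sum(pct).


Formula: GFN = sum(pct * multiplier) / sum(pct)
sum(pct * multiplier) = 8507
sum(pct) = 100
GFN = 8507 / 100 = 85.07

Final answer: 85.07


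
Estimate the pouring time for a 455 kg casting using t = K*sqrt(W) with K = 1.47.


Formula: t = K * sqrt(W)
sqrt(W) = sqrt(455) = 21.33073
t = 1.47 * 21.33073 = 31.3562 s


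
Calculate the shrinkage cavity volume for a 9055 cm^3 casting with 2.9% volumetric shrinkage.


Formula: V_shrink = V_casting * shrinkage_pct / 100
V_shrink = 9055 cm^3 * 2.9 / 100 = 262.5950 cm^3


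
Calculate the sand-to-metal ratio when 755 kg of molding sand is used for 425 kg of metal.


Formula: Sand-to-Metal Ratio = W_sand / W_metal
Ratio = 755 kg / 425 kg = 1.7765


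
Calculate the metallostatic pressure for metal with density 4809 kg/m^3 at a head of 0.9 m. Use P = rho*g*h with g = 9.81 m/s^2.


Formula: P = rho * g * h
rho * g = 4809 * 9.81 = 47176.29 N/m^3
P = 47176.29 * 0.9 = 42458.6610 Pa


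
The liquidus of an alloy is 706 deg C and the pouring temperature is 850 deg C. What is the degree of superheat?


Formula: Superheat = T_pour - T_melt
Superheat = 850 - 706 = 144 deg C


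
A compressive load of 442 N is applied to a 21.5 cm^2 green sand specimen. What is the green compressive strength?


Formula: Compressive Strength = Force / Area
Strength = 442 N / 21.5 cm^2 = 20.5581 N/cm^2

Answer: 20.5581 N/cm^2


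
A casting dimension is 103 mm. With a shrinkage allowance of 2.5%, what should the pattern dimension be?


Formula: L_pattern = L_casting * (1 + shrinkage_rate/100)
Shrinkage factor = 1 + 2.5/100 = 1.025
L_pattern = 103 mm * 1.025 = 105.5750 mm

Final answer: 105.5750 mm


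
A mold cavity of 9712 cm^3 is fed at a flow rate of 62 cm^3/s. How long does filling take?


Formula: t_fill = V_mold / Q_flow
t = 9712 cm^3 / 62 cm^3/s = 156.6452 s

156.6452 s


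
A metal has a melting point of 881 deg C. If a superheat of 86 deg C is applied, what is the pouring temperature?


Formula: T_pour = T_melt + Superheat
T_pour = 881 + 86 = 967 deg C

Final answer: 967 deg C


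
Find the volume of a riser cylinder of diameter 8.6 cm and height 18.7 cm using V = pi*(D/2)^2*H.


Formula: V = pi * (D/2)^2 * H  (cylinder volume)
Radius = D/2 = 8.6/2 = 4.3 cm
V = pi * 4.3^2 * 18.7 = 1086.2465 cm^3


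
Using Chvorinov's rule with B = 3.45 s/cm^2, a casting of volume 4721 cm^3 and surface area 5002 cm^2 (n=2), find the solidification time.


Formula: t_s = B * (V/A)^n  (Chvorinov's rule, n=2)
Modulus M = V/A = 4721/5002 = 0.943822 cm
M^2 = 0.943822^2 = 0.890800 cm^2
t_s = 3.45 * 0.890800 = 3.0733 s

3.0733 s


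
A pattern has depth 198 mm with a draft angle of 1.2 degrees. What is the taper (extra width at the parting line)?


Formula: taper = depth * tan(draft_angle)
tan(1.2 deg) = 0.0209470
taper = 198 mm * 0.0209470 = 4.1475 mm


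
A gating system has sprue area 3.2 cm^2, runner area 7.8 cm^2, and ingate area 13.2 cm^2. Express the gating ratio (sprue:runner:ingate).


Sprue:Runner:Ingate = 1 : 7.8/3.2 : 13.2/3.2 = 1:2.44:4.13

Answer: 1:2.44:4.13


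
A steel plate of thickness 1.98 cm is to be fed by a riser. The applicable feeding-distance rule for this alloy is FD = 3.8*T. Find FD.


Formula: FD = 3.8 * T  (riser feeding-distance rule)
FD = 3.8 * 1.98 cm = 7.5240 cm

7.5240 cm


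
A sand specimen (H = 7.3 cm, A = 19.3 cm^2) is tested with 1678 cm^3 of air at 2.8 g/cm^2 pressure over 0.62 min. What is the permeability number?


Formula: Permeability Number P = (V * H) / (p * A * t)
Numerator: V * H = 1678 * 7.3 = 12249.4
Denominator: p * A * t = 2.8 * 19.3 * 0.62 = 33.5048
P = 12249.4 / 33.5048 = 365.6013

Answer: 365.6013


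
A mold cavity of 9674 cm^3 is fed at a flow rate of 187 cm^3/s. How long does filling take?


Formula: t_fill = V_mold / Q_flow
t = 9674 cm^3 / 187 cm^3/s = 51.7326 s

51.7326 s


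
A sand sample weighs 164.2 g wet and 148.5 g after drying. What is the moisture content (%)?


Formula: MC = (W_wet - W_dry) / W_wet * 100
Water mass = 164.2 - 148.5 = 15.7 g
MC = 15.7 / 164.2 * 100 = 9.5615%

Answer: 9.5615%


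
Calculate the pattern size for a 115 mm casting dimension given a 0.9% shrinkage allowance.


Formula: L_pattern = L_casting * (1 + shrinkage_rate/100)
Shrinkage factor = 1 + 0.9/100 = 1.009
L_pattern = 115 mm * 1.009 = 116.0350 mm


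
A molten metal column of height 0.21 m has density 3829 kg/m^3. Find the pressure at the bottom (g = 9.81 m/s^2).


Formula: P = rho * g * h
rho * g = 3829 * 9.81 = 37562.49 N/m^3
P = 37562.49 * 0.21 = 7888.1229 Pa

Final answer: 7888.1229 Pa


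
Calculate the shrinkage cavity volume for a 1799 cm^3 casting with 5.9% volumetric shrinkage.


Formula: V_shrink = V_casting * shrinkage_pct / 100
V_shrink = 1799 cm^3 * 5.9 / 100 = 106.1410 cm^3

Answer: 106.1410 cm^3


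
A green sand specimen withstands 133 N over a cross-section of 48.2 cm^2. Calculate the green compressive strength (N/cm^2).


Formula: Compressive Strength = Force / Area
Strength = 133 N / 48.2 cm^2 = 2.7593 N/cm^2

Answer: 2.7593 N/cm^2


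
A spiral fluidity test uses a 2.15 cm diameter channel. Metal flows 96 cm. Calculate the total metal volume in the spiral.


Formula: V = pi * (d/2)^2 * L  (cylinder volume)
Radius = 2.15/2 = 1.075 cm
V = pi * 1.075^2 * 96 = 348.5283 cm^3

Final answer: 348.5283 cm^3


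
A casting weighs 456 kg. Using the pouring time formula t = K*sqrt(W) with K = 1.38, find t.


Formula: t = K * sqrt(W)
sqrt(W) = sqrt(456) = 21.35416
t = 1.38 * 21.35416 = 29.4687 s

29.4687 s


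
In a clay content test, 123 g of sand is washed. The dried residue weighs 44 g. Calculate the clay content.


Formula: Clay% = (W_total - W_washed) / W_total * 100
Clay mass = 123 - 44 = 79 g
Clay% = 79 / 123 * 100 = 64.2276%

64.2276%


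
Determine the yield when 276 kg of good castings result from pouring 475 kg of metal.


Formula: Casting Yield = (W_good / W_total) * 100
Yield = (276 kg / 475 kg) * 100 = 58.1053%


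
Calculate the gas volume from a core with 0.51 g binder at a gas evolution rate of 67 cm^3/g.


Formula: V_gas = W_binder * gas_evolution_rate
V = 0.51 g * 67 cm^3/g = 34.1700 cm^3


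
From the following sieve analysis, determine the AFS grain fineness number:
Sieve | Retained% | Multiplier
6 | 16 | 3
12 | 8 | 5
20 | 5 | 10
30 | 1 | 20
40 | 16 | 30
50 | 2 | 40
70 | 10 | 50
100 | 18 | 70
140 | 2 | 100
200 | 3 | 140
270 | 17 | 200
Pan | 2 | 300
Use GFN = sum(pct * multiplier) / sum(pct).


Formula: GFN = sum(pct * multiplier) / sum(pct)
sum(pct * multiplier) = 7098
sum(pct) = 100
GFN = 7098 / 100 = 70.98

Final answer: 70.98


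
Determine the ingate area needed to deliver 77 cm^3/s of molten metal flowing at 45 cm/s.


Formula: A_ingate = Q / v  (continuity equation)
A = 77 cm^3/s / 45 cm/s = 1.7111 cm^2

Answer: 1.7111 cm^2


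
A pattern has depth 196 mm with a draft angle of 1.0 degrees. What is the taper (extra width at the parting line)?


Formula: taper = depth * tan(draft_angle)
tan(1.0 deg) = 0.0174551
taper = 196 mm * 0.0174551 = 3.4212 mm

Answer: 3.4212 mm


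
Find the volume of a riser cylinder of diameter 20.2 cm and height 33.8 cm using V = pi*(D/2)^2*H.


Formula: V = pi * (D/2)^2 * H  (cylinder volume)
Radius = D/2 = 20.2/2 = 10.1 cm
V = pi * 10.1^2 * 33.8 = 10832.0167 cm^3


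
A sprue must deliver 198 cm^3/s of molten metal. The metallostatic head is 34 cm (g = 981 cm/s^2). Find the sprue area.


Formula: v = sqrt(2*g*h), A = Q/v
Velocity: v = sqrt(2 * 981 * 34) = sqrt(66708) = 258.2789 cm/s
Sprue area: A = Q / v = 198 / 258.2789 = 0.7666 cm^2

Final answer: 0.7666 cm^2


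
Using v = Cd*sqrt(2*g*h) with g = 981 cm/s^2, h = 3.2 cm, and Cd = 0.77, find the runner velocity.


Formula: v = Cd * sqrt(2 * g * h)  (Torricelli with discharge coefficient)
2*g*h = 2 * 981 * 3.2 = 6278.4 cm^2/s^2
sqrt(6278.4) = 79.23636 cm/s
v = 0.77 * 79.23636 = 61.0120 cm/s

Answer: 61.0120 cm/s


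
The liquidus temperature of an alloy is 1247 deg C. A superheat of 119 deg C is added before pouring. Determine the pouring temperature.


Formula: T_pour = T_melt + Superheat
T_pour = 1247 + 119 = 1366 deg C

Final answer: 1366 deg C


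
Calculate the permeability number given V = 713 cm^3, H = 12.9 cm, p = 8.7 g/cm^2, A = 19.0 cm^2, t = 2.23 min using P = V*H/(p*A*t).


Formula: Permeability Number P = (V * H) / (p * A * t)
Numerator: V * H = 713 * 12.9 = 9197.7
Denominator: p * A * t = 8.7 * 19.0 * 2.23 = 368.619
P = 9197.7 / 368.619 = 24.9518


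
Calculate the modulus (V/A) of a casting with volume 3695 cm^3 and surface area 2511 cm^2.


Formula: Casting Modulus M = V / A
M = 3695 cm^3 / 2511 cm^2 = 1.4715 cm

1.4715 cm


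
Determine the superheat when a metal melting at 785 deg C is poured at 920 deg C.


Formula: Superheat = T_pour - T_melt
Superheat = 920 - 785 = 135 deg C

Answer: 135 deg C


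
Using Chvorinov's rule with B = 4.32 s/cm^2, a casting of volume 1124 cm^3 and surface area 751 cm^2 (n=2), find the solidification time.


Formula: t_s = B * (V/A)^n  (Chvorinov's rule, n=2)
Modulus M = V/A = 1124/751 = 1.496671 cm
M^2 = 1.496671^2 = 2.240024 cm^2
t_s = 4.32 * 2.240024 = 9.6769 s


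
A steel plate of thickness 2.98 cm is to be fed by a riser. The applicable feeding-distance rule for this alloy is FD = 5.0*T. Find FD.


Formula: FD = 5.0 * T  (riser feeding-distance rule)
FD = 5.0 * 2.98 cm = 14.9000 cm


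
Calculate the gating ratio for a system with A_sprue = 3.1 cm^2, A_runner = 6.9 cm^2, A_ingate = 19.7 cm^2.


Sprue:Runner:Ingate = 1 : 6.9/3.1 : 19.7/3.1 = 1:2.23:6.35

1:2.23:6.35


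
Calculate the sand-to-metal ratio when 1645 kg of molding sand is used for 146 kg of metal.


Formula: Sand-to-Metal Ratio = W_sand / W_metal
Ratio = 1645 kg / 146 kg = 11.2671

Final answer: 11.2671


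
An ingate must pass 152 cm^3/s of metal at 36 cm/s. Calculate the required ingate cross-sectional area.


Formula: A_ingate = Q / v  (continuity equation)
A = 152 cm^3/s / 36 cm/s = 4.2222 cm^2

Answer: 4.2222 cm^2


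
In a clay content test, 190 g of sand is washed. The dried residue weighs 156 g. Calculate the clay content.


Formula: Clay% = (W_total - W_washed) / W_total * 100
Clay mass = 190 - 156 = 34 g
Clay% = 34 / 190 * 100 = 17.8947%


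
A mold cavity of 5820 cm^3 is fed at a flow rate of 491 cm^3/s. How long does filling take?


Formula: t_fill = V_mold / Q_flow
t = 5820 cm^3 / 491 cm^3/s = 11.8534 s

Answer: 11.8534 s


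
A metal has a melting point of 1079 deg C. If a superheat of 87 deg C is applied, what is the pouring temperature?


Formula: T_pour = T_melt + Superheat
T_pour = 1079 + 87 = 1166 deg C

Answer: 1166 deg C


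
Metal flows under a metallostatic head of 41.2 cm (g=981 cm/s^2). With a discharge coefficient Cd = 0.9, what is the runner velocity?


Formula: v = Cd * sqrt(2 * g * h)  (Torricelli with discharge coefficient)
2*g*h = 2 * 981 * 41.2 = 80834.4 cm^2/s^2
sqrt(80834.4) = 284.31391 cm/s
v = 0.9 * 284.31391 = 255.8825 cm/s


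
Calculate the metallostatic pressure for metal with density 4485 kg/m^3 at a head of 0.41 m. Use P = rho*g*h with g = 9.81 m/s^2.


Formula: P = rho * g * h
rho * g = 4485 * 9.81 = 43997.85 N/m^3
P = 43997.85 * 0.41 = 18039.1185 Pa

Answer: 18039.1185 Pa


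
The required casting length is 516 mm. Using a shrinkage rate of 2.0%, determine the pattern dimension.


Formula: L_pattern = L_casting * (1 + shrinkage_rate/100)
Shrinkage factor = 1 + 2.0/100 = 1.02
L_pattern = 516 mm * 1.02 = 526.3200 mm

Final answer: 526.3200 mm


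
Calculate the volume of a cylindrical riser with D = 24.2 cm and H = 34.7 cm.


Formula: V = pi * (D/2)^2 * H  (cylinder volume)
Radius = D/2 = 24.2/2 = 12.1 cm
V = pi * 12.1^2 * 34.7 = 15960.6321 cm^3

Final answer: 15960.6321 cm^3


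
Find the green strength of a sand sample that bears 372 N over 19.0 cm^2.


Formula: Compressive Strength = Force / Area
Strength = 372 N / 19.0 cm^2 = 19.5789 N/cm^2

19.5789 N/cm^2


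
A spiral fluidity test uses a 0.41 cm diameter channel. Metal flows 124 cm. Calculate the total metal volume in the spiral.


Formula: V = pi * (d/2)^2 * L  (cylinder volume)
Radius = 0.41/2 = 0.205 cm
V = pi * 0.205^2 * 124 = 16.3712 cm^3


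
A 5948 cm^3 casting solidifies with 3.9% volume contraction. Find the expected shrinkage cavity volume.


Formula: V_shrink = V_casting * shrinkage_pct / 100
V_shrink = 5948 cm^3 * 3.9 / 100 = 231.9720 cm^3

231.9720 cm^3


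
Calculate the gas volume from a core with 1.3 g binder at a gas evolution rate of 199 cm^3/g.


Formula: V_gas = W_binder * gas_evolution_rate
V = 1.3 g * 199 cm^3/g = 258.7000 cm^3

Answer: 258.7000 cm^3


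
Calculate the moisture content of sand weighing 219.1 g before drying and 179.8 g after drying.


Formula: MC = (W_wet - W_dry) / W_wet * 100
Water mass = 219.1 - 179.8 = 39.3 g
MC = 39.3 / 219.1 * 100 = 17.9370%

Final answer: 17.9370%


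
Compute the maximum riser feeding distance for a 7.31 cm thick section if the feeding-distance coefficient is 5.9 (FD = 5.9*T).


Formula: FD = 5.9 * T  (riser feeding-distance rule)
FD = 5.9 * 7.31 cm = 43.1290 cm


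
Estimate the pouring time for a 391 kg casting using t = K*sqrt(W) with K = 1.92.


Formula: t = K * sqrt(W)
sqrt(W) = sqrt(391) = 19.77372
t = 1.92 * 19.77372 = 37.9655 s

37.9655 s


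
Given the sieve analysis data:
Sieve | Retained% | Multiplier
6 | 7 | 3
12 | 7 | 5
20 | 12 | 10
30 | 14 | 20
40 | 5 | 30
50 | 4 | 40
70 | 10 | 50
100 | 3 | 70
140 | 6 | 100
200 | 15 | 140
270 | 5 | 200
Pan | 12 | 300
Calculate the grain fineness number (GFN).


Formula: GFN = sum(pct * multiplier) / sum(pct)
sum(pct * multiplier) = 8776
sum(pct) = 100
GFN = 8776 / 100 = 87.76

87.76


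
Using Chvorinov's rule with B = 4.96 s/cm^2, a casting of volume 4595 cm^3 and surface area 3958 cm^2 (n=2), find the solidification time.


Formula: t_s = B * (V/A)^n  (Chvorinov's rule, n=2)
Modulus M = V/A = 4595/3958 = 1.160940 cm
M^2 = 1.160940^2 = 1.347782 cm^2
t_s = 4.96 * 1.347782 = 6.6850 s

Final answer: 6.6850 s


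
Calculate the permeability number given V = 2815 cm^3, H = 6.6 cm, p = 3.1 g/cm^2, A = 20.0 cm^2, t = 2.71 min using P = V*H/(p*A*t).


Formula: Permeability Number P = (V * H) / (p * A * t)
Numerator: V * H = 2815 * 6.6 = 18579.0
Denominator: p * A * t = 3.1 * 20.0 * 2.71 = 168.02
P = 18579.0 / 168.02 = 110.5761

Answer: 110.5761
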